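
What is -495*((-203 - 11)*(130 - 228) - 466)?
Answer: -10150470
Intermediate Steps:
-495*((-203 - 11)*(130 - 228) - 466) = -495*(-214*(-98) - 466) = -495*(20972 - 466) = -495*20506 = -10150470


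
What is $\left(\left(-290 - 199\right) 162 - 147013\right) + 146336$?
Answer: $-79895$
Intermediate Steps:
$\left(\left(-290 - 199\right) 162 - 147013\right) + 146336 = \left(\left(-489\right) 162 - 147013\right) + 146336 = \left(-79218 - 147013\right) + 146336 = -226231 + 146336 = -79895$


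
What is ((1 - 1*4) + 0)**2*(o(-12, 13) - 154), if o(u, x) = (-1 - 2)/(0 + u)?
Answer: -5535/4 ≈ -1383.8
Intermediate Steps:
o(u, x) = -3/u
((1 - 1*4) + 0)**2*(o(-12, 13) - 154) = ((1 - 1*4) + 0)**2*(-3/(-12) - 154) = ((1 - 4) + 0)**2*(-3*(-1/12) - 154) = (-3 + 0)**2*(1/4 - 154) = (-3)**2*(-615/4) = 9*(-615/4) = -5535/4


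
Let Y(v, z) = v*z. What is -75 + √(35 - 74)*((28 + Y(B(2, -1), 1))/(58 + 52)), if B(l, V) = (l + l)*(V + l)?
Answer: -75 + 16*I*√39/55 ≈ -75.0 + 1.8167*I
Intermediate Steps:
B(l, V) = 2*l*(V + l) (B(l, V) = (2*l)*(V + l) = 2*l*(V + l))
-75 + √(35 - 74)*((28 + Y(B(2, -1), 1))/(58 + 52)) = -75 + √(35 - 74)*((28 + (2*2*(-1 + 2))*1)/(58 + 52)) = -75 + √(-39)*((28 + (2*2*1)*1)/110) = -75 + (I*√39)*((28 + 4*1)*(1/110)) = -75 + (I*√39)*((28 + 4)*(1/110)) = -75 + (I*√39)*(32*(1/110)) = -75 + (I*√39)*(16/55) = -75 + 16*I*√39/55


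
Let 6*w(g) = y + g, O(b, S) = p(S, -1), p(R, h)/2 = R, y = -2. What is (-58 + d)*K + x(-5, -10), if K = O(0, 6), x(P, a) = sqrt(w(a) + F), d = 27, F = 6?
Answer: -370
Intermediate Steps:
p(R, h) = 2*R
O(b, S) = 2*S
w(g) = -1/3 + g/6 (w(g) = (-2 + g)/6 = -1/3 + g/6)
x(P, a) = sqrt(17/3 + a/6) (x(P, a) = sqrt((-1/3 + a/6) + 6) = sqrt(17/3 + a/6))
K = 12 (K = 2*6 = 12)
(-58 + d)*K + x(-5, -10) = (-58 + 27)*12 + sqrt(204 + 6*(-10))/6 = -31*12 + sqrt(204 - 60)/6 = -372 + sqrt(144)/6 = -372 + (1/6)*12 = -372 + 2 = -370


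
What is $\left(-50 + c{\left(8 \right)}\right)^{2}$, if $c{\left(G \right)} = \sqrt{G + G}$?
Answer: $2116$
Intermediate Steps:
$c{\left(G \right)} = \sqrt{2} \sqrt{G}$ ($c{\left(G \right)} = \sqrt{2 G} = \sqrt{2} \sqrt{G}$)
$\left(-50 + c{\left(8 \right)}\right)^{2} = \left(-50 + \sqrt{2} \sqrt{8}\right)^{2} = \left(-50 + \sqrt{2} \cdot 2 \sqrt{2}\right)^{2} = \left(-50 + 4\right)^{2} = \left(-46\right)^{2} = 2116$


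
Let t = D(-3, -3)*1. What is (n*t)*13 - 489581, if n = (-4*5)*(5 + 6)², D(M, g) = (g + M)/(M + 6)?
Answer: -426661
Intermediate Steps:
D(M, g) = (M + g)/(6 + M)
t = -2 (t = ((-3 - 3)/(6 - 3))*1 = (-6/3)*1 = ((⅓)*(-6))*1 = -2*1 = -2)
n = -2420 (n = -20*11² = -20*121 = -2420)
(n*t)*13 - 489581 = -2420*(-2)*13 - 489581 = 4840*13 - 489581 = 62920 - 489581 = -426661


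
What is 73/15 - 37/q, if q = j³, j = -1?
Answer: 628/15 ≈ 41.867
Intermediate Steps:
q = -1 (q = (-1)³ = -1)
73/15 - 37/q = 73/15 - 37/(-1) = 73*(1/15) - 37*(-1) = 73/15 + 37 = 628/15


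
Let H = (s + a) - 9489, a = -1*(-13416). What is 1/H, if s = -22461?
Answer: -1/18534 ≈ -5.3955e-5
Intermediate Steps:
a = 13416
H = -18534 (H = (-22461 + 13416) - 9489 = -9045 - 9489 = -18534)
1/H = 1/(-18534) = -1/18534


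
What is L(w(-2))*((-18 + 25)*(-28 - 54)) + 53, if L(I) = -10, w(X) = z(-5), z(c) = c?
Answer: 5793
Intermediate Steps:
w(X) = -5
L(w(-2))*((-18 + 25)*(-28 - 54)) + 53 = -10*(-18 + 25)*(-28 - 54) + 53 = -70*(-82) + 53 = -10*(-574) + 53 = 5740 + 53 = 5793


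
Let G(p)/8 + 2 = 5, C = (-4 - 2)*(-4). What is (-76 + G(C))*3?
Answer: -156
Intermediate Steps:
C = 24 (C = -6*(-4) = 24)
G(p) = 24 (G(p) = -16 + 8*5 = -16 + 40 = 24)
(-76 + G(C))*3 = (-76 + 24)*3 = -52*3 = -156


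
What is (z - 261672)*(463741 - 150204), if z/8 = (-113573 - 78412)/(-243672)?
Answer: -832971183480877/10153 ≈ -8.2042e+10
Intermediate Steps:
z = 63995/10153 (z = 8*((-113573 - 78412)/(-243672)) = 8*(-191985*(-1/243672)) = 8*(63995/81224) = 63995/10153 ≈ 6.3031)
(z - 261672)*(463741 - 150204) = (63995/10153 - 261672)*(463741 - 150204) = -2656691821/10153*313537 = -832971183480877/10153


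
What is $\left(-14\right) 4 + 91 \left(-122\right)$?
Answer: $-11158$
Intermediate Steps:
$\left(-14\right) 4 + 91 \left(-122\right) = -56 - 11102 = -11158$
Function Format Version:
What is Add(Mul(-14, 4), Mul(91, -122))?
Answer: -11158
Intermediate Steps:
Add(Mul(-14, 4), Mul(91, -122)) = Add(-56, -11102) = -11158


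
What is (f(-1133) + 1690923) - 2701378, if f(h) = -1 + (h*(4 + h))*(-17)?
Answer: -22756125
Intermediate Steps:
f(h) = -1 - 17*h*(4 + h)
(f(-1133) + 1690923) - 2701378 = ((-1 - 68*(-1133) - 17*(-1133)²) + 1690923) - 2701378 = ((-1 + 77044 - 17*1283689) + 1690923) - 2701378 = ((-1 + 77044 - 21822713) + 1690923) - 2701378 = (-21745670 + 1690923) - 2701378 = -20054747 - 2701378 = -22756125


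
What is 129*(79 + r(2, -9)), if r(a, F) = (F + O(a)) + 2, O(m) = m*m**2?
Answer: 10320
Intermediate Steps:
O(m) = m**3
r(a, F) = 2 + F + a**3 (r(a, F) = (F + a**3) + 2 = 2 + F + a**3)
129*(79 + r(2, -9)) = 129*(79 + (2 - 9 + 2**3)) = 129*(79 + (2 - 9 + 8)) = 129*(79 + 1) = 129*80 = 10320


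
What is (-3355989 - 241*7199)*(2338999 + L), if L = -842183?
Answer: -7620212421568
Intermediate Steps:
(-3355989 - 241*7199)*(2338999 + L) = (-3355989 - 241*7199)*(2338999 - 842183) = (-3355989 - 1734959)*1496816 = -5090948*1496816 = -7620212421568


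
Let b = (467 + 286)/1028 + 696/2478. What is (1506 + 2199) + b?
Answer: 1573439857/424564 ≈ 3706.0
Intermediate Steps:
b = 430237/424564 (b = 753*(1/1028) + 696*(1/2478) = 753/1028 + 116/413 = 430237/424564 ≈ 1.0134)
(1506 + 2199) + b = (1506 + 2199) + 430237/424564 = 3705 + 430237/424564 = 1573439857/424564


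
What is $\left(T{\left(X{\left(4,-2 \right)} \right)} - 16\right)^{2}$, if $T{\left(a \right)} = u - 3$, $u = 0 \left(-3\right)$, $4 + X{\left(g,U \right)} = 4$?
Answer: $361$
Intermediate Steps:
$X{\left(g,U \right)} = 0$ ($X{\left(g,U \right)} = -4 + 4 = 0$)
$u = 0$
$T{\left(a \right)} = -3$ ($T{\left(a \right)} = 0 - 3 = -3$)
$\left(T{\left(X{\left(4,-2 \right)} \right)} - 16\right)^{2} = \left(-3 - 16\right)^{2} = \left(-19\right)^{2} = 361$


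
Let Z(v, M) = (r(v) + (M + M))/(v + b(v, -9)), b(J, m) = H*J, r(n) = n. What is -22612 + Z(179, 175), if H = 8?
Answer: -36427403/1611 ≈ -22612.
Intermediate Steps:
b(J, m) = 8*J
Z(v, M) = (v + 2*M)/(9*v) (Z(v, M) = (v + (M + M))/(v + 8*v) = (v + 2*M)/((9*v)) = (v + 2*M)*(1/(9*v)) = (v + 2*M)/(9*v))
-22612 + Z(179, 175) = -22612 + (⅑)*(179 + 2*175)/179 = -22612 + (⅑)*(1/179)*(179 + 350) = -22612 + (⅑)*(1/179)*529 = -22612 + 529/1611 = -36427403/1611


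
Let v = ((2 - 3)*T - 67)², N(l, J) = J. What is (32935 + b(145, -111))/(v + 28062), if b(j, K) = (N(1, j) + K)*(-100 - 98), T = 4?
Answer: 26203/33103 ≈ 0.79156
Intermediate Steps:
b(j, K) = -198*K - 198*j (b(j, K) = (j + K)*(-100 - 98) = (K + j)*(-198) = -198*K - 198*j)
v = 5041 (v = ((2 - 3)*4 - 67)² = (-1*4 - 67)² = (-4 - 67)² = (-71)² = 5041)
(32935 + b(145, -111))/(v + 28062) = (32935 + (-198*(-111) - 198*145))/(5041 + 28062) = (32935 + (21978 - 28710))/33103 = (32935 - 6732)*(1/33103) = 26203*(1/33103) = 26203/33103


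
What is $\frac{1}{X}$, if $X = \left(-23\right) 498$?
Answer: $- \frac{1}{11454} \approx -8.7306 \cdot 10^{-5}$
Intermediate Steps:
$X = -11454$
$\frac{1}{X} = \frac{1}{-11454} = - \frac{1}{11454}$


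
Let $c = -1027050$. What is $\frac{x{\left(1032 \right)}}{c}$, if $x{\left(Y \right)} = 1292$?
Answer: $- \frac{646}{513525} \approx -0.001258$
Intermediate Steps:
$\frac{x{\left(1032 \right)}}{c} = \frac{1292}{-1027050} = 1292 \left(- \frac{1}{1027050}\right) = - \frac{646}{513525}$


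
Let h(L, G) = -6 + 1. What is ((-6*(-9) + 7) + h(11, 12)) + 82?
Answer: 138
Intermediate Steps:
h(L, G) = -5
((-6*(-9) + 7) + h(11, 12)) + 82 = ((-6*(-9) + 7) - 5) + 82 = ((54 + 7) - 5) + 82 = (61 - 5) + 82 = 56 + 82 = 138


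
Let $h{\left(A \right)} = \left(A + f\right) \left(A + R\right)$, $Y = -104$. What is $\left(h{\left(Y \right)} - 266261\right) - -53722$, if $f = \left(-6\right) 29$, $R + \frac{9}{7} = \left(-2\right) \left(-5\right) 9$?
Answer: $- \frac{1458027}{7} \approx -2.0829 \cdot 10^{5}$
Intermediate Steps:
$R = \frac{621}{7}$ ($R = - \frac{9}{7} + \left(-2\right) \left(-5\right) 9 = - \frac{9}{7} + 10 \cdot 9 = - \frac{9}{7} + 90 = \frac{621}{7} \approx 88.714$)
$f = -174$
$h{\left(A \right)} = \left(-174 + A\right) \left(\frac{621}{7} + A\right)$ ($h{\left(A \right)} = \left(A - 174\right) \left(A + \frac{621}{7}\right) = \left(-174 + A\right) \left(\frac{621}{7} + A\right)$)
$\left(h{\left(Y \right)} - 266261\right) - -53722 = \left(\left(- \frac{108054}{7} + \left(-104\right)^{2} - - \frac{62088}{7}\right) - 266261\right) - -53722 = \left(\left(- \frac{108054}{7} + 10816 + \frac{62088}{7}\right) - 266261\right) + 53722 = \left(\frac{29746}{7} - 266261\right) + 53722 = - \frac{1834081}{7} + 53722 = - \frac{1458027}{7}$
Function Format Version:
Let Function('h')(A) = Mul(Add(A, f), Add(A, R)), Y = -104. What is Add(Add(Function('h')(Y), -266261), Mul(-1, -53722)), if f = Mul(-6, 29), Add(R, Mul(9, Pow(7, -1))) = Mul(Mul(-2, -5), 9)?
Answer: Rational(-1458027, 7) ≈ -2.0829e+5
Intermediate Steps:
R = Rational(621, 7) (R = Add(Rational(-9, 7), Mul(Mul(-2, -5), 9)) = Add(Rational(-9, 7), Mul(10, 9)) = Add(Rational(-9, 7), 90) = Rational(621, 7) ≈ 88.714)
f = -174
Function('h')(A) = Mul(Add(-174, A), Add(Rational(621, 7), A)) (Function('h')(A) = Mul(Add(A, -174), Add(A, Rational(621, 7))) = Mul(Add(-174, A), Add(Rational(621, 7), A)))
Add(Add(Function('h')(Y), -266261), Mul(-1, -53722)) = Add(Add(Add(Rational(-108054, 7), Pow(-104, 2), Mul(Rational(-597, 7), -104)), -266261), Mul(-1, -53722)) = Add(Add(Add(Rational(-108054, 7), 10816, Rational(62088, 7)), -266261), 53722) = Add(Add(Rational(29746, 7), -266261), 53722) = Add(Rational(-1834081, 7), 53722) = Rational(-1458027, 7)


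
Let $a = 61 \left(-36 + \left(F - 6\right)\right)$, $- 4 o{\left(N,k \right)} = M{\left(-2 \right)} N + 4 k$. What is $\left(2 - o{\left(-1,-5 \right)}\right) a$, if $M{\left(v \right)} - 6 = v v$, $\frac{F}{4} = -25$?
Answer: $47641$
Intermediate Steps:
$F = -100$ ($F = 4 \left(-25\right) = -100$)
$M{\left(v \right)} = 6 + v^{2}$ ($M{\left(v \right)} = 6 + v v = 6 + v^{2}$)
$o{\left(N,k \right)} = - k - \frac{5 N}{2}$ ($o{\left(N,k \right)} = - \frac{\left(6 + \left(-2\right)^{2}\right) N + 4 k}{4} = - \frac{\left(6 + 4\right) N + 4 k}{4} = - \frac{10 N + 4 k}{4} = - \frac{4 k + 10 N}{4} = - k - \frac{5 N}{2}$)
$a = -8662$ ($a = 61 \left(-36 - 106\right) = 61 \left(-142\right) = -8662$)
$\left(2 - o{\left(-1,-5 \right)}\right) a = \left(2 - \left(\left(-1\right) \left(-5\right) - - \frac{5}{2}\right)\right) \left(-8662\right) = \left(2 - \left(5 + \frac{5}{2}\right)\right) \left(-8662\right) = \left(2 - \frac{15}{2}\right) \left(-8662\right) = \left(- \frac{11}{2}\right) \left(-8662\right) = 47641$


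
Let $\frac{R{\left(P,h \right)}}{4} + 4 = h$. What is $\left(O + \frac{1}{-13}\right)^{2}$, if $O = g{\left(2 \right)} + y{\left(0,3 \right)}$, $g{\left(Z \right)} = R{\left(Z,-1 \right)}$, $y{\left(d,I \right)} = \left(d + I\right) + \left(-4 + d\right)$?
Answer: $\frac{75076}{169} \approx 444.24$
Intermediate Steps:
$R{\left(P,h \right)} = -16 + 4 h$
$y{\left(d,I \right)} = -4 + I + 2 d$ ($y{\left(d,I \right)} = \left(I + d\right) + \left(-4 + d\right) = -4 + I + 2 d$)
$g{\left(Z \right)} = -20$ ($g{\left(Z \right)} = -16 + 4 \left(-1\right) = -16 - 4 = -20$)
$O = -21$ ($O = -20 + \left(-4 + 3 + 2 \cdot 0\right) = -20 + \left(-4 + 3 + 0\right) = -20 - 1 = -21$)
$\left(O + \frac{1}{-13}\right)^{2} = \left(-21 + \frac{1}{-13}\right)^{2} = \left(-21 - \frac{1}{13}\right)^{2} = \left(- \frac{274}{13}\right)^{2} = \frac{75076}{169}$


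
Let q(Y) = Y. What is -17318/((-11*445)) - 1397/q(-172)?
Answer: 9817011/841940 ≈ 11.660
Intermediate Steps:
-17318/((-11*445)) - 1397/q(-172) = -17318/((-11*445)) - 1397/(-172) = -17318/(-4895) - 1397*(-1/172) = -17318*(-1/4895) + 1397/172 = 17318/4895 + 1397/172 = 9817011/841940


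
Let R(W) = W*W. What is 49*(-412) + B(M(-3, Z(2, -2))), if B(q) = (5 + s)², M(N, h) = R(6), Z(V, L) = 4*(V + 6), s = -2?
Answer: -20179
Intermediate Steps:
R(W) = W²
Z(V, L) = 24 + 4*V (Z(V, L) = 4*(6 + V) = 24 + 4*V)
M(N, h) = 36 (M(N, h) = 6² = 36)
B(q) = 9 (B(q) = (5 - 2)² = 3² = 9)
49*(-412) + B(M(-3, Z(2, -2))) = 49*(-412) + 9 = -20188 + 9 = -20179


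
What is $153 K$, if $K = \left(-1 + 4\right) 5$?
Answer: $2295$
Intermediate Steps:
$K = 15$ ($K = 3 \cdot 5 = 15$)
$153 K = 153 \cdot 15 = 2295$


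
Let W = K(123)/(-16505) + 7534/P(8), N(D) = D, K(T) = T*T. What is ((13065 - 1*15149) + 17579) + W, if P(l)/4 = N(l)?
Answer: 4153851871/264080 ≈ 15730.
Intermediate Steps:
K(T) = T²
P(l) = 4*l
W = 61932271/264080 (W = 123²/(-16505) + 7534/((4*8)) = 15129*(-1/16505) + 7534/32 = -15129/16505 + 7534*(1/32) = -15129/16505 + 3767/16 = 61932271/264080 ≈ 234.52)
((13065 - 1*15149) + 17579) + W = ((13065 - 1*15149) + 17579) + 61932271/264080 = ((13065 - 15149) + 17579) + 61932271/264080 = (-2084 + 17579) + 61932271/264080 = 15495 + 61932271/264080 = 4153851871/264080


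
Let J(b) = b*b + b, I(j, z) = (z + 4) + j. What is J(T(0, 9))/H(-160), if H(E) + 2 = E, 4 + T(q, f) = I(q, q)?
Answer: 0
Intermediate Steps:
I(j, z) = 4 + j + z (I(j, z) = (4 + z) + j = 4 + j + z)
T(q, f) = 2*q (T(q, f) = -4 + (4 + q + q) = -4 + (4 + 2*q) = 2*q)
H(E) = -2 + E
J(b) = b + b**2 (J(b) = b**2 + b = b + b**2)
J(T(0, 9))/H(-160) = ((2*0)*(1 + 2*0))/(-2 - 160) = (0*(1 + 0))/(-162) = (0*1)*(-1/162) = 0*(-1/162) = 0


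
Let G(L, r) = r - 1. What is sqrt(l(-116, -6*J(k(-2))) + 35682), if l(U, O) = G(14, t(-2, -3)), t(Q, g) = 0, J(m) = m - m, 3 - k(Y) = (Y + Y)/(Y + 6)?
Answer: sqrt(35681) ≈ 188.89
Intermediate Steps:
k(Y) = 3 - 2*Y/(6 + Y) (k(Y) = 3 - (Y + Y)/(Y + 6) = 3 - 2*Y/(6 + Y))
J(m) = 0
G(L, r) = -1 + r
l(U, O) = -1 (l(U, O) = -1 + 0 = -1)
sqrt(l(-116, -6*J(k(-2))) + 35682) = sqrt(-1 + 35682) = sqrt(35681)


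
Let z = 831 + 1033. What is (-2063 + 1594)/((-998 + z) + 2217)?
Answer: -469/3083 ≈ -0.15212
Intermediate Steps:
z = 1864
(-2063 + 1594)/((-998 + z) + 2217) = (-2063 + 1594)/((-998 + 1864) + 2217) = -469/(866 + 2217) = -469/3083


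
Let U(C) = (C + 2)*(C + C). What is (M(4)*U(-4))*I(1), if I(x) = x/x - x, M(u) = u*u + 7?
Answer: 0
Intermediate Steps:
M(u) = 7 + u² (M(u) = u² + 7 = 7 + u²)
I(x) = 1 - x
U(C) = 2*C*(2 + C) (U(C) = (2 + C)*(2*C) = 2*C*(2 + C))
(M(4)*U(-4))*I(1) = ((7 + 4²)*(2*(-4)*(2 - 4)))*(1 - 1*1) = ((7 + 16)*(2*(-4)*(-2)))*(1 - 1) = (23*16)*0 = 368*0 = 0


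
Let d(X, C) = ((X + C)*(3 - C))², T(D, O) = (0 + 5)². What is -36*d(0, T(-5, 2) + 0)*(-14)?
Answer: 152460000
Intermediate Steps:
T(D, O) = 25 (T(D, O) = 5² = 25)
d(X, C) = (3 - C)²*(C + X)² (d(X, C) = ((C + X)*(3 - C))² = ((3 - C)*(C + X))² = (3 - C)²*(C + X)²)
-36*d(0, T(-5, 2) + 0)*(-14) = -36*(-3 + (25 + 0))²*((25 + 0) + 0)²*(-14) = -36*(-3 + 25)²*(25 + 0)²*(-14) = -36*22²*25²*(-14) = -17424*625*(-14) = -36*302500*(-14) = -10890000*(-14) = 152460000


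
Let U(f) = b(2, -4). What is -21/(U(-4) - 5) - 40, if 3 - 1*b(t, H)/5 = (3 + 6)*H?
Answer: -7621/190 ≈ -40.111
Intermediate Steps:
b(t, H) = 15 - 45*H (b(t, H) = 15 - 5*(3 + 6)*H = 15 - 45*H)
U(f) = 195 (U(f) = 15 - 45*(-4) = 15 + 180 = 195)
-21/(U(-4) - 5) - 40 = -21/(195 - 5) - 40 = -21/190 - 40 = -7621/190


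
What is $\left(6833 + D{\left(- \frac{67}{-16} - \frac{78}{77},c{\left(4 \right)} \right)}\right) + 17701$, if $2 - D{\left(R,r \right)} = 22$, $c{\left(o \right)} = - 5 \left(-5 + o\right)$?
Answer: $24514$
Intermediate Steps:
$c{\left(o \right)} = 25 - 5 o$
$D{\left(R,r \right)} = -20$ ($D{\left(R,r \right)} = 2 - 22 = -20$)
$\left(6833 + D{\left(- \frac{67}{-16} - \frac{78}{77},c{\left(4 \right)} \right)}\right) + 17701 = \left(6833 - 20\right) + 17701 = 6813 + 17701 = 24514$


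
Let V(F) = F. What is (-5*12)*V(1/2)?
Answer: -30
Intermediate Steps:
(-5*12)*V(1/2) = -5*12/2 = -60*½ = -30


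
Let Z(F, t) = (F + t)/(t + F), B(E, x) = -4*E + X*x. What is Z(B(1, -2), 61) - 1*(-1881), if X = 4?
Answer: 1882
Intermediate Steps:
B(E, x) = -4*E + 4*x
Z(F, t) = 1 (Z(F, t) = (F + t)/(F + t) = 1)
Z(B(1, -2), 61) - 1*(-1881) = 1 - 1*(-1881) = 1 + 1881 = 1882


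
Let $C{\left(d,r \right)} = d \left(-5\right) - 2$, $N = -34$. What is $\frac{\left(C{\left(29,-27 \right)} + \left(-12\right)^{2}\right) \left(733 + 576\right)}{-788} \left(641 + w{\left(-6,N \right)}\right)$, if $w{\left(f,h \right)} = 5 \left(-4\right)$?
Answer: $\frac{2438667}{788} \approx 3094.8$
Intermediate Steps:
$C{\left(d,r \right)} = -2 - 5 d$ ($C{\left(d,r \right)} = - 5 d - 2 = -2 - 5 d$)
$w{\left(f,h \right)} = -20$
$\frac{\left(C{\left(29,-27 \right)} + \left(-12\right)^{2}\right) \left(733 + 576\right)}{-788} \left(641 + w{\left(-6,N \right)}\right) = \frac{\left(\left(-2 - 145\right) + \left(-12\right)^{2}\right) \left(733 + 576\right)}{-788} \left(641 - 20\right) = \left(\left(-2 - 145\right) + 144\right) 1309 \left(- \frac{1}{788}\right) 621 = \left(-147 + 144\right) 1309 \left(- \frac{1}{788}\right) 621 = \left(-3\right) 1309 \left(- \frac{1}{788}\right) 621 = \left(-3927\right) \left(- \frac{1}{788}\right) 621 = \frac{3927}{788} \cdot 621 = \frac{2438667}{788}$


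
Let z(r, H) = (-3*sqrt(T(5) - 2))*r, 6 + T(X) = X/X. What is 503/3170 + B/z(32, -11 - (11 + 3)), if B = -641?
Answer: 503/3170 - 641*I*sqrt(7)/672 ≈ 0.15868 - 2.5237*I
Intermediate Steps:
T(X) = -5 (T(X) = -6 + X/X = -6 + 1 = -5)
z(r, H) = -3*I*r*sqrt(7) (z(r, H) = (-3*sqrt(-5 - 2))*r = (-3*I*sqrt(7))*r = -3*I*r*sqrt(7))
503/3170 + B/z(32, -11 - (11 + 3)) = 503/3170 - 641*I*sqrt(7)/672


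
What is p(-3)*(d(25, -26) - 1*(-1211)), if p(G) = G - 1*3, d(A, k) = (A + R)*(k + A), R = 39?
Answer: -6882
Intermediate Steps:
d(A, k) = (39 + A)*(A + k) (d(A, k) = (A + 39)*(k + A) = (39 + A)*(A + k))
p(G) = -3 + G (p(G) = G - 3 = -3 + G)
p(-3)*(d(25, -26) - 1*(-1211)) = (-3 - 3)*((25² + 39*25 + 39*(-26) + 25*(-26)) - 1*(-1211)) = -6*((625 + 975 - 1014 - 650) + 1211) = -6*(-64 + 1211) = -6*1147 = -6882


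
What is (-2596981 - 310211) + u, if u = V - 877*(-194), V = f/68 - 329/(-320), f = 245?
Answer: -14889548567/5440 ≈ -2.7370e+6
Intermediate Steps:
V = 25193/5440 (V = 245/68 - 329/(-320) = 245*(1/68) - 329*(-1/320) = 245/68 + 329/320 = 25193/5440 ≈ 4.6311)
u = 925575913/5440 (u = 25193/5440 - 877*(-194) = 25193/5440 + 170138 = 925575913/5440 ≈ 1.7014e+5)
(-2596981 - 310211) + u = (-2596981 - 310211) + 925575913/5440 = -2907192 + 925575913/5440 = -14889548567/5440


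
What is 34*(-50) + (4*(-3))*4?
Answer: -1748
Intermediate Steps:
34*(-50) + (4*(-3))*4 = -1700 - 12*4 = -1700 - 48 = -1748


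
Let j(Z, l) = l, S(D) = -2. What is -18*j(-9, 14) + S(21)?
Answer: -254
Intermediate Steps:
-18*j(-9, 14) + S(21) = -18*14 - 2 = -252 - 2 = -254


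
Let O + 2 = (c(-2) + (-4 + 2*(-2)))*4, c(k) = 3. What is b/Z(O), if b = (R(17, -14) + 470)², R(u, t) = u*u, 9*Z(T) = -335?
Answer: -5184729/335 ≈ -15477.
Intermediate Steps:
O = -22 (O = -2 + (3 + (-4 + 2*(-2)))*4 = -2 + (3 + (-4 - 4))*4 = -2 + (3 - 8)*4 = -2 - 5*4 = -2 - 20 = -22)
Z(T) = -335/9 (Z(T) = (⅑)*(-335) = -335/9)
R(u, t) = u²
b = 576081 (b = (17² + 470)² = (289 + 470)² = 759² = 576081)
b/Z(O) = 576081/(-335/9) = 576081*(-9/335) = -5184729/335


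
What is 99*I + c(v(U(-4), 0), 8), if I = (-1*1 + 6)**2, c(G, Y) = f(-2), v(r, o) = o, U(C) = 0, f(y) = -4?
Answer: 2471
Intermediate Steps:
c(G, Y) = -4
I = 25 (I = (-1 + 6)**2 = 5**2 = 25)
99*I + c(v(U(-4), 0), 8) = 99*25 - 4 = 2475 - 4 = 2471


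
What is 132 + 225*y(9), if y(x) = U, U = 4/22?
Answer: 1902/11 ≈ 172.91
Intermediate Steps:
U = 2/11 (U = 4*(1/22) = 2/11 ≈ 0.18182)
y(x) = 2/11
132 + 225*y(9) = 132 + 225*(2/11) = 132 + 450/11 = 1902/11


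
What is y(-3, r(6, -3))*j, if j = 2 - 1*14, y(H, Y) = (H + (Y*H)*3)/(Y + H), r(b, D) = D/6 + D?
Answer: 684/13 ≈ 52.615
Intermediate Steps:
r(b, D) = 7*D/6 (r(b, D) = D/6 + D = 7*D/6)
y(H, Y) = (H + 3*H*Y)/(H + Y) (y(H, Y) = (H + (H*Y)*3)/(H + Y) = (H + 3*H*Y)/(H + Y))
j = -12 (j = 2 - 14 = -12)
y(-3, r(6, -3))*j = -3*(1 + 3*((7/6)*(-3)))/(-3 + (7/6)*(-3))*(-12) = -3*(1 + 3*(-7/2))/(-3 - 7/2)*(-12) = -3*(1 - 21/2)/(-13/2)*(-12) = -3*(-2/13)*(-19/2)*(-12) = -57/13*(-12) = 684/13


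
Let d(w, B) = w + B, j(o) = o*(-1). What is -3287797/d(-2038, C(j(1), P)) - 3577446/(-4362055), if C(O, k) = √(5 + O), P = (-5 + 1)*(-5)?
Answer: 14348835022891/8881143980 ≈ 1615.7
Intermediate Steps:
j(o) = -o
P = 20 (P = -4*(-5) = 20)
d(w, B) = B + w
-3287797/d(-2038, C(j(1), P)) - 3577446/(-4362055) = -3287797/(√(5 - 1*1) - 2038) - 3577446/(-4362055) = -3287797/(√(5 - 1) - 2038) - 3577446*(-1/4362055) = -3287797/(√4 - 2038) + 3577446/4362055 = -3287797/(2 - 2038) + 3577446/4362055 = -3287797/(-2036) + 3577446/4362055 = -3287797*(-1/2036) + 3577446/4362055 = 3287797/2036 + 3577446/4362055 = 14348835022891/8881143980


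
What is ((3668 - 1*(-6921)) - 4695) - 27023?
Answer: -21129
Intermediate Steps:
((3668 - 1*(-6921)) - 4695) - 27023 = ((3668 + 6921) - 4695) - 27023 = (10589 - 4695) - 27023 = 5894 - 27023 = -21129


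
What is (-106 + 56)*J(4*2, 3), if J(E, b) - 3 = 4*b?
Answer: -750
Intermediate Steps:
J(E, b) = 3 + 4*b
(-106 + 56)*J(4*2, 3) = (-106 + 56)*(3 + 4*3) = -50*(3 + 12) = -50*15 = -750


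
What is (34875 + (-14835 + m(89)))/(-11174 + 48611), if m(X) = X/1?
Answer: 20129/37437 ≈ 0.53768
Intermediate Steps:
m(X) = X (m(X) = X*1 = X)
(34875 + (-14835 + m(89)))/(-11174 + 48611) = (34875 + (-14835 + 89))/(-11174 + 48611) = (34875 - 14746)/37437 = 20129*(1/37437) = 20129/37437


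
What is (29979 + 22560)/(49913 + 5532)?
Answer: 52539/55445 ≈ 0.94759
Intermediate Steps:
(29979 + 22560)/(49913 + 5532) = 52539/55445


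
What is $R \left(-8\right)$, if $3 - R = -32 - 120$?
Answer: $-1240$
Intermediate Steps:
$R = 155$ ($R = 3 - \left(-32 - 120\right) = 3 - -152 = 3 + 152 = 155$)
$R \left(-8\right) = 155 \left(-8\right) = -1240$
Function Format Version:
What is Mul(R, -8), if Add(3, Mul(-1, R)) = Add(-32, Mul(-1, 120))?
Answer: -1240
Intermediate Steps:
R = 155 (R = Add(3, Mul(-1, Add(-32, Mul(-1, 120)))) = Add(3, Mul(-1, Add(-32, -120))) = Add(3, Mul(-1, -152)) = Add(3, 152) = 155)
Mul(R, -8) = Mul(155, -8) = -1240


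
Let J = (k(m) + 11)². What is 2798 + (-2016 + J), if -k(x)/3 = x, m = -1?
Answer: 978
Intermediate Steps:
k(x) = -3*x
J = 196 (J = (-3*(-1) + 11)² = (3 + 11)² = 14² = 196)
2798 + (-2016 + J) = 2798 + (-2016 + 196) = 2798 - 1820 = 978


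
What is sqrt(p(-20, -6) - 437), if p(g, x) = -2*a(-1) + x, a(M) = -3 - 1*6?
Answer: 5*I*sqrt(17) ≈ 20.616*I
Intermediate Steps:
a(M) = -9 (a(M) = -3 - 6 = -9)
p(g, x) = 18 + x (p(g, x) = -2*(-9) + x = 18 + x)
sqrt(p(-20, -6) - 437) = sqrt((18 - 6) - 437) = sqrt(12 - 437) = sqrt(-425) = 5*I*sqrt(17)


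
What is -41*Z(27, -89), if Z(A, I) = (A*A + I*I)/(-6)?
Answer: 177325/3 ≈ 59108.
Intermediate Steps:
Z(A, I) = -A²/6 - I²/6 (Z(A, I) = (A² + I²)*(-⅙) = -A²/6 - I²/6)
-41*Z(27, -89) = -41*(-⅙*27² - ⅙*(-89)²) = -41*(-⅙*729 - ⅙*7921) = -41*(-243/2 - 7921/6) = -41*(-4325/3) = 177325/3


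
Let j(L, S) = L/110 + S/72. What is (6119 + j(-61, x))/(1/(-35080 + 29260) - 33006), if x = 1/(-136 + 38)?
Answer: -230321286929/1242469949028 ≈ -0.18537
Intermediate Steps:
x = -1/98 (x = 1/(-98) = -1/98 ≈ -0.010204)
j(L, S) = S/72 + L/110 (j(L, S) = L*(1/110) + S*(1/72) = L/110 + S/72 = S/72 + L/110)
(6119 + j(-61, x))/(1/(-35080 + 29260) - 33006) = (6119 + ((1/72)*(-1/98) + (1/110)*(-61)))/(1/(-35080 + 29260) - 33006) = (6119 + (-1/7056 - 61/110))/(1/(-5820) - 33006) = (6119 - 215263/388080)/(-1/5820 - 33006) = 2374446257/(388080*(-192094921/5820)) = (2374446257/388080)*(-5820/192094921) = -230321286929/1242469949028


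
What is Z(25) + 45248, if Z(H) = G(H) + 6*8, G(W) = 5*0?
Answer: 45296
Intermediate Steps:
G(W) = 0
Z(H) = 48 (Z(H) = 0 + 6*8 = 0 + 48 = 48)
Z(25) + 45248 = 48 + 45248 = 45296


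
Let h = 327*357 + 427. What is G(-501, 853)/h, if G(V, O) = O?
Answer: 853/117166 ≈ 0.0072803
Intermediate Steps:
h = 117166 (h = 116739 + 427 = 117166)
G(-501, 853)/h = 853/117166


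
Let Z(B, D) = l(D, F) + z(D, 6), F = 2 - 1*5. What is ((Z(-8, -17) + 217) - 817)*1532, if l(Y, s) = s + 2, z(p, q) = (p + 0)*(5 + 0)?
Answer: -1050952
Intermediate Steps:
F = -3 (F = 2 - 5 = -3)
z(p, q) = 5*p (z(p, q) = p*5 = 5*p)
l(Y, s) = 2 + s
Z(B, D) = -1 + 5*D (Z(B, D) = (2 - 3) + 5*D = -1 + 5*D)
((Z(-8, -17) + 217) - 817)*1532 = (((-1 + 5*(-17)) + 217) - 817)*1532 = (((-1 - 85) + 217) - 817)*1532 = ((-86 + 217) - 817)*1532 = (131 - 817)*1532 = -686*1532 = -1050952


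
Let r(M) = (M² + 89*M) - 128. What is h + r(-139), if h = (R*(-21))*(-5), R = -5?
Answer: 6297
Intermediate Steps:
h = -525 (h = -5*(-21)*(-5) = 105*(-5) = -525)
r(M) = -128 + M² + 89*M
h + r(-139) = -525 + (-128 + (-139)² + 89*(-139)) = -525 + (-128 + 19321 - 12371) = -525 + 6822 = 6297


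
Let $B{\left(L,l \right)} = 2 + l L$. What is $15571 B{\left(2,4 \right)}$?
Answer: $155710$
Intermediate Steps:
$B{\left(L,l \right)} = 2 + L l$
$15571 B{\left(2,4 \right)} = 15571 \left(2 + 2 \cdot 4\right) = 15571 \left(2 + 8\right) = 15571 \cdot 10 = 155710$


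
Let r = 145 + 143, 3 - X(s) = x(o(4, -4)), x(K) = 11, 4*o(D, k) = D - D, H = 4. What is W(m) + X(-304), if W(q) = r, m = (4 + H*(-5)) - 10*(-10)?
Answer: 280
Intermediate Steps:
o(D, k) = 0 (o(D, k) = (D - D)/4 = (¼)*0 = 0)
X(s) = -8 (X(s) = 3 - 1*11 = 3 - 11 = -8)
m = 84 (m = (4 + 4*(-5)) - 10*(-10) = (4 - 20) + 100 = -16 + 100 = 84)
r = 288
W(q) = 288
W(m) + X(-304) = 288 - 8 = 280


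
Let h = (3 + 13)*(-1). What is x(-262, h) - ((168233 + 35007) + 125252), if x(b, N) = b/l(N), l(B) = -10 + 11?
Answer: -328754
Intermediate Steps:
h = -16 (h = 16*(-1) = -16)
l(B) = 1
x(b, N) = b (x(b, N) = b/1 = b*1 = b)
x(-262, h) - ((168233 + 35007) + 125252) = -262 - ((168233 + 35007) + 125252) = -262 - (203240 + 125252) = -262 - 1*328492 = -262 - 328492 = -328754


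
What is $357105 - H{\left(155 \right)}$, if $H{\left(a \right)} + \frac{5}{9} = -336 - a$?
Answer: $\frac{3218369}{9} \approx 3.576 \cdot 10^{5}$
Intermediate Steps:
$H{\left(a \right)} = - \frac{3029}{9} - a$ ($H{\left(a \right)} = - \frac{5}{9} - \left(336 + a\right) = - \frac{3029}{9} - a$)
$357105 - H{\left(155 \right)} = 357105 - \left(- \frac{3029}{9} - 155\right) = 357105 - - \frac{4424}{9} = 357105 + \frac{4424}{9} = \frac{3218369}{9}$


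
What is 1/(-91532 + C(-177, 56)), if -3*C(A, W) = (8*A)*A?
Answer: -1/175076 ≈ -5.7118e-6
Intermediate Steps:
C(A, W) = -8*A**2/3 (C(A, W) = -8*A*A/3 = -8*A**2/3)
1/(-91532 + C(-177, 56)) = 1/(-91532 - 8/3*(-177)**2) = 1/(-91532 - 8/3*31329) = 1/(-91532 - 83544) = 1/(-175076) = -1/175076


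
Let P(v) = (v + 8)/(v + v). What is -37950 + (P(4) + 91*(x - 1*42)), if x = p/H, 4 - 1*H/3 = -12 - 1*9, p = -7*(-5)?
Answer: -1251841/30 ≈ -41728.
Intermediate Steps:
p = 35
H = 75 (H = 12 - 3*(-12 - 1*9) = 12 - 3*(-12 - 9) = 12 - 3*(-21) = 12 + 63 = 75)
x = 7/15 (x = 35/75 = 35*(1/75) = 7/15 ≈ 0.46667)
P(v) = (8 + v)/(2*v) (P(v) = (8 + v)/((2*v)) = (8 + v)*(1/(2*v)) = (8 + v)/(2*v))
-37950 + (P(4) + 91*(x - 1*42)) = -37950 + ((1/2)*(8 + 4)/4 + 91*(7/15 - 1*42)) = -37950 + ((1/2)*(1/4)*12 + 91*(7/15 - 42)) = -37950 + (3/2 + 91*(-623/15)) = -37950 + (3/2 - 56693/15) = -37950 - 113341/30 = -1251841/30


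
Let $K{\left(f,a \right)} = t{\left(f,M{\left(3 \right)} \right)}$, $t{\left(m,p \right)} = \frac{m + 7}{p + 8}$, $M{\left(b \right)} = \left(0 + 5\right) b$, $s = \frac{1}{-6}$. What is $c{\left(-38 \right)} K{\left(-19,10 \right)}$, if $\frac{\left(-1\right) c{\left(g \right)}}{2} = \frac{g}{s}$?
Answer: $\frac{5472}{23} \approx 237.91$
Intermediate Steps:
$s = - \frac{1}{6} \approx -0.16667$
$M{\left(b \right)} = 5 b$
$c{\left(g \right)} = 12 g$ ($c{\left(g \right)} = - 2 \frac{g}{- \frac{1}{6}} = - 2 g \left(-6\right) = - 2 \left(- 6 g\right) = 12 g$)
$t{\left(m,p \right)} = \frac{7 + m}{8 + p}$
$K{\left(f,a \right)} = \frac{7}{23} + \frac{f}{23}$ ($K{\left(f,a \right)} = \frac{7 + f}{8 + 5 \cdot 3} = \frac{7 + f}{8 + 15} = \frac{7 + f}{23} = \frac{7}{23} + \frac{f}{23}$)
$c{\left(-38 \right)} K{\left(-19,10 \right)} = 12 \left(-38\right) \left(\frac{7}{23} + \frac{1}{23} \left(-19\right)\right) = - 456 \left(\frac{7}{23} - \frac{19}{23}\right) = \left(-456\right) \left(- \frac{12}{23}\right) = \frac{5472}{23}$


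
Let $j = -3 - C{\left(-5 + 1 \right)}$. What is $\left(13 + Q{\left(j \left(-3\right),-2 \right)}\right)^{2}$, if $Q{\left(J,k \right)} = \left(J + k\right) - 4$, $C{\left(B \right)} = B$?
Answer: $16$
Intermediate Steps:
$j = 1$ ($j = -3 - \left(-5 + 1\right) = -3 - -4 = -3 + 4 = 1$)
$Q{\left(J,k \right)} = -4 + J + k$
$\left(13 + Q{\left(j \left(-3\right),-2 \right)}\right)^{2} = \left(13 - 9\right)^{2} = 4^{2} = 16$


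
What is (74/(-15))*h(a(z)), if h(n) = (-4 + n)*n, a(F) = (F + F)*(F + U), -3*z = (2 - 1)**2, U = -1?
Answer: 16576/1215 ≈ 13.643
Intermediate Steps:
z = -1/3 (z = -(2 - 1)**2/3 = -1/3*1**2 = -1/3*1 = -1/3 ≈ -0.33333)
a(F) = 2*F*(-1 + F) (a(F) = (F + F)*(F - 1) = (2*F)*(-1 + F) = 2*F*(-1 + F))
h(n) = n*(-4 + n)
(74/(-15))*h(a(z)) = (74/(-15))*((2*(-1/3)*(-1 - 1/3))*(-4 + 2*(-1/3)*(-1 - 1/3))) = (74*(-1/15))*((2*(-1/3)*(-4/3))*(-4 + 2*(-1/3)*(-4/3))) = -592*(-4 + 8/9)/135 = -592*(-28)/(135*9) = -74/15*(-224/81) = 16576/1215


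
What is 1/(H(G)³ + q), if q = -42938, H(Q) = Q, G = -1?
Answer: -1/42939 ≈ -2.3289e-5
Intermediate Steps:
1/(H(G)³ + q) = 1/((-1)³ - 42938) = 1/(-1 - 42938) = 1/(-42939) = -1/42939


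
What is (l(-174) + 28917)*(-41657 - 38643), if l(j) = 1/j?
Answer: -202017013550/87 ≈ -2.3220e+9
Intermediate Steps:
(l(-174) + 28917)*(-41657 - 38643) = (1/(-174) + 28917)*(-41657 - 38643) = (-1/174 + 28917)*(-80300) = (5031557/174)*(-80300) = -202017013550/87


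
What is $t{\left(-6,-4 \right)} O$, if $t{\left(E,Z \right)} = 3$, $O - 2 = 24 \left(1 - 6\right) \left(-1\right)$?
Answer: $366$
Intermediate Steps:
$O = 122$ ($O = 2 + 24 \left(1 - 6\right) \left(-1\right) = 2 + 24 \left(\left(-5\right) \left(-1\right)\right) = 2 + 24 \cdot 5 = 2 + 120 = 122$)
$t{\left(-6,-4 \right)} O = 3 \cdot 122 = 366$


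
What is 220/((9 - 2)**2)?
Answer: 220/49 ≈ 4.4898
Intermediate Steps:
220/((9 - 2)**2) = 220/(7**2) = 220/49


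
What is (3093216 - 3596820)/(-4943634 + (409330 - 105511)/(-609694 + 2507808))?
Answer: 318632600952/3127860200819 ≈ 0.10187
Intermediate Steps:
(3093216 - 3596820)/(-4943634 + (409330 - 105511)/(-609694 + 2507808)) = -503604/(-4943634 + 303819/1898114) = -503604/(-9383580602457/1898114) = -503604*(-1898114/9383580602457) = 318632600952/3127860200819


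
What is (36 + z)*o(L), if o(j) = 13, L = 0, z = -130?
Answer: -1222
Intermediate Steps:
(36 + z)*o(L) = (36 - 130)*13 = -94*13 = -1222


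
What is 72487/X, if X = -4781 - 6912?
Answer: -72487/11693 ≈ -6.1992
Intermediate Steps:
X = -11693
72487/X = 72487/(-11693) = 72487*(-1/11693) = -72487/11693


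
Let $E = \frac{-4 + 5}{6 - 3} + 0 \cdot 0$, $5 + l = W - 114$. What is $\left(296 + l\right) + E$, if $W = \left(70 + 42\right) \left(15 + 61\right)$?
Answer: $\frac{26068}{3} \approx 8689.3$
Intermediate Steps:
$W = 8512$ ($W = 112 \cdot 76 = 8512$)
$l = 8393$ ($l = -5 + \left(8512 - 114\right) = -5 + 8398 = 8393$)
$E = \frac{1}{3}$ ($E = 1 \cdot \frac{1}{3} + 0 = \frac{1}{3} + 0 = \frac{1}{3} \approx 0.33333$)
$\left(296 + l\right) + E = \left(296 + 8393\right) + \frac{1}{3} = 8689 + \frac{1}{3} = \frac{26068}{3}$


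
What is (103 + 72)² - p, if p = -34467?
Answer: 65092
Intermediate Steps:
(103 + 72)² - p = (103 + 72)² - 1*(-34467) = 175² + 34467 = 30625 + 34467 = 65092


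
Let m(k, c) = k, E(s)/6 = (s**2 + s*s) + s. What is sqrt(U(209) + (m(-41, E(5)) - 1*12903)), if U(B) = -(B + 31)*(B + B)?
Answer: 4*I*sqrt(7079) ≈ 336.55*I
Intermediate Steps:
E(s) = 6*s + 12*s**2 (E(s) = 6*((s**2 + s*s) + s) = 6*((s**2 + s**2) + s) = 6*(2*s**2 + s) = 6*(s + 2*s**2) = 6*s + 12*s**2)
U(B) = -2*B*(31 + B) (U(B) = -(31 + B)*2*B = -2*B*(31 + B))
sqrt(U(209) + (m(-41, E(5)) - 1*12903)) = sqrt(-2*209*(31 + 209) + (-41 - 1*12903)) = sqrt(-2*209*240 + (-41 - 12903)) = sqrt(-100320 - 12944) = sqrt(-113264) = 4*I*sqrt(7079)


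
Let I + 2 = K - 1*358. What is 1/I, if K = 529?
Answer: 1/169 ≈ 0.0059172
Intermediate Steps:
I = 169 (I = -2 + (529 - 1*358) = -2 + (529 - 358) = -2 + 171 = 169)
1/I = 1/169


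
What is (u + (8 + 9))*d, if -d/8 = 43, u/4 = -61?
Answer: 78088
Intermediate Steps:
u = -244 (u = 4*(-61) = -244)
d = -344 (d = -8*43 = -344)
(u + (8 + 9))*d = (-244 + (8 + 9))*(-344) = (-244 + 17)*(-344) = -227*(-344) = 78088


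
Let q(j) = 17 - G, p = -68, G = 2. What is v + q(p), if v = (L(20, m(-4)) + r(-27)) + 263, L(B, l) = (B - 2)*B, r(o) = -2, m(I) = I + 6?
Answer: 636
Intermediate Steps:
m(I) = 6 + I
q(j) = 15 (q(j) = 17 - 1*2 = 17 - 2 = 15)
L(B, l) = B*(-2 + B) (L(B, l) = (-2 + B)*B = B*(-2 + B))
v = 621 (v = (20*(-2 + 20) - 2) + 263 = (20*18 - 2) + 263 = (360 - 2) + 263 = 358 + 263 = 621)
v + q(p) = 621 + 15 = 636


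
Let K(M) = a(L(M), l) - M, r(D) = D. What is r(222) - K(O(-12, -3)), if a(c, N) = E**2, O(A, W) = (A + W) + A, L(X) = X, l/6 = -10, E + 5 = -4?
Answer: 114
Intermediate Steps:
E = -9 (E = -5 - 4 = -9)
l = -60 (l = 6*(-10) = -60)
O(A, W) = W + 2*A
a(c, N) = 81 (a(c, N) = (-9)**2 = 81)
K(M) = 81 - M
r(222) - K(O(-12, -3)) = 222 - (81 - (-3 + 2*(-12))) = 222 - (81 - (-3 - 24)) = 222 - (81 - 1*(-27)) = 222 - (81 + 27) = 222 - 1*108 = 222 - 108 = 114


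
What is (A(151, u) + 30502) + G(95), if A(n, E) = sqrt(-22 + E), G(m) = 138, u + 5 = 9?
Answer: 30640 + 3*I*sqrt(2) ≈ 30640.0 + 4.2426*I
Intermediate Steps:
u = 4 (u = -5 + 9 = 4)
(A(151, u) + 30502) + G(95) = (sqrt(-22 + 4) + 30502) + 138 = (sqrt(-18) + 30502) + 138 = (3*I*sqrt(2) + 30502) + 138 = (30502 + 3*I*sqrt(2)) + 138 = 30640 + 3*I*sqrt(2)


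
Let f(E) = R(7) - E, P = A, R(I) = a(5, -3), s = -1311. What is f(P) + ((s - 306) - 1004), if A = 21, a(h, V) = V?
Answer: -2645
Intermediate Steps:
R(I) = -3
P = 21
f(E) = -3 - E
f(P) + ((s - 306) - 1004) = (-3 - 1*21) + ((-1311 - 306) - 1004) = (-3 - 21) + (-1617 - 1004) = -24 - 2621 = -2645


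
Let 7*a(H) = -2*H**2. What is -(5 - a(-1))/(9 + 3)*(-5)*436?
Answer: 20165/21 ≈ 960.24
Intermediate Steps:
a(H) = -2*H**2/7 (a(H) = (-2*H**2)/7 = -2*H**2/7)
-(5 - a(-1))/(9 + 3)*(-5)*436 = -(5 - (-2)*(-1)**2/7)/(9 + 3)*(-5)*436 = -(5 - (-2)/7)/12*(-5)*436 = -(5 - 1*(-2/7))*(1/12)*(-5)*436 = -(5 + 2/7)*(1/12)*(-5)*436 = -(37/7)*(1/12)*(-5)*436 = -37*(-5)/84*436 = -1*(-185/84)*436 = (185/84)*436 = 20165/21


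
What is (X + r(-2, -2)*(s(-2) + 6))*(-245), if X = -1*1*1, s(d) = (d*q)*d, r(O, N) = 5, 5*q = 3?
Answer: -10045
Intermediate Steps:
q = ⅗ (q = (⅕)*3 = ⅗ ≈ 0.60000)
s(d) = 3*d²/5 (s(d) = (d*(⅗))*d = (3*d/5)*d = 3*d²/5)
X = -1 (X = -1*1 = -1)
(X + r(-2, -2)*(s(-2) + 6))*(-245) = (-1 + 5*((⅗)*(-2)² + 6))*(-245) = (-1 + 5*((⅗)*4 + 6))*(-245) = (-1 + 5*(12/5 + 6))*(-245) = (-1 + 5*(42/5))*(-245) = (-1 + 42)*(-245) = 41*(-245) = -10045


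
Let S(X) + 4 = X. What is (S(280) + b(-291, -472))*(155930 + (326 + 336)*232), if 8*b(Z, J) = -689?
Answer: 235075883/4 ≈ 5.8769e+7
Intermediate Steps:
S(X) = -4 + X
b(Z, J) = -689/8 (b(Z, J) = (⅛)*(-689) = -689/8)
(S(280) + b(-291, -472))*(155930 + (326 + 336)*232) = ((-4 + 280) - 689/8)*(155930 + (326 + 336)*232) = (276 - 689/8)*(155930 + 662*232) = 1519*(155930 + 153584)/8 = (1519/8)*309514 = 235075883/4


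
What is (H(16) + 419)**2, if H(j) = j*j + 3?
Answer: 459684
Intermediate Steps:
H(j) = 3 + j**2 (H(j) = j**2 + 3 = 3 + j**2)
(H(16) + 419)**2 = ((3 + 16**2) + 419)**2 = ((3 + 256) + 419)**2 = (259 + 419)**2 = 678**2 = 459684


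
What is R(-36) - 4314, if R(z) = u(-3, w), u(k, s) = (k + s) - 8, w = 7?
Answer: -4318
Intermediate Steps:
u(k, s) = -8 + k + s
R(z) = -4 (R(z) = -8 - 3 + 7 = -4)
R(-36) - 4314 = -4 - 4314 = -4318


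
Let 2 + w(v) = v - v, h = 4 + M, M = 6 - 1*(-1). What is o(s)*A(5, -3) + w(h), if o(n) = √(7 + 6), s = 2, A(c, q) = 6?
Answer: -2 + 6*√13 ≈ 19.633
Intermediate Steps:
M = 7 (M = 6 + 1 = 7)
h = 11 (h = 4 + 7 = 11)
w(v) = -2 (w(v) = -2 + (v - v) = -2 + 0 = -2)
o(n) = √13
o(s)*A(5, -3) + w(h) = √13*6 - 2 = 6*√13 - 2 = -2 + 6*√13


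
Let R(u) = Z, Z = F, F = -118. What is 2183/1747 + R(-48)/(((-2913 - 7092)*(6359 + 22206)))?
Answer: 623885943121/499280065275 ≈ 1.2496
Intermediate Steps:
Z = -118
R(u) = -118
2183/1747 + R(-48)/(((-2913 - 7092)*(6359 + 22206))) = 2183/1747 - 118*1/((-2913 - 7092)*(6359 + 22206)) = 2183*(1/1747) - 118/((-10005*28565)) = 2183/1747 - 118/(-285792825) = 2183/1747 - 118*(-1/285792825) = 2183/1747 + 118/285792825 = 623885943121/499280065275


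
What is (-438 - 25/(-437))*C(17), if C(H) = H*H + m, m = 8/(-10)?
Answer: -275780021/2185 ≈ -1.2622e+5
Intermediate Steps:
m = -4/5 (m = 8*(-1/10) = -4/5 ≈ -0.80000)
C(H) = -4/5 + H**2 (C(H) = H*H - 4/5 = H**2 - 4/5 = -4/5 + H**2)
(-438 - 25/(-437))*C(17) = (-438 - 25/(-437))*(-4/5 + 17**2) = (-438 - 25*(-1/437))*(-4/5 + 289) = (-438 + 25/437)*(1441/5) = -191381/437*1441/5 = -275780021/2185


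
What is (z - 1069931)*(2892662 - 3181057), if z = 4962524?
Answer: -1122604358235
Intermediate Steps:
(z - 1069931)*(2892662 - 3181057) = (4962524 - 1069931)*(2892662 - 3181057) = 3892593*(-288395) = -1122604358235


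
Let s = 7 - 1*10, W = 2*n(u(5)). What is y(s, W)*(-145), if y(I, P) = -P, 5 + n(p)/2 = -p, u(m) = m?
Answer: -5800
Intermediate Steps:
n(p) = -10 - 2*p (n(p) = -10 + 2*(-p) = -10 - 2*p)
W = -40 (W = 2*(-10 - 2*5) = 2*(-10 - 10) = 2*(-20) = -40)
s = -3 (s = 7 - 10 = -3)
y(s, W)*(-145) = -1*(-40)*(-145) = 40*(-145) = -5800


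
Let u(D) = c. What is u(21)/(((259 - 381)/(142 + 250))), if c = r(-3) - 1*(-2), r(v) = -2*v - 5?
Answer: -588/61 ≈ -9.6393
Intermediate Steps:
r(v) = -5 - 2*v
c = 3 (c = (-5 - 2*(-3)) - 1*(-2) = (-5 + 6) + 2 = 1 + 2 = 3)
u(D) = 3
u(21)/(((259 - 381)/(142 + 250))) = 3/(((259 - 381)/(142 + 250))) = 3/((-122/392)) = 3/((-122*1/392)) = 3/(-61/196) = 3*(-196/61) = -588/61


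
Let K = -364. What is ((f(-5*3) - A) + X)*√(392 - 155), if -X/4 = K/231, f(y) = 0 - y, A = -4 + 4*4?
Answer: 307*√237/33 ≈ 143.22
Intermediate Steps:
A = 12 (A = -4 + 16 = 12)
f(y) = -y
X = 208/33 (X = -(-1456)/231 = -4*(-52/33) = 208/33 ≈ 6.3030)
((f(-5*3) - A) + X)*√(392 - 155) = ((-(-5)*3 - 1*12) + 208/33)*√(392 - 155) = ((-1*(-15) - 12) + 208/33)*√237 = ((15 - 12) + 208/33)*√237 = (3 + 208/33)*√237 = 307*√237/33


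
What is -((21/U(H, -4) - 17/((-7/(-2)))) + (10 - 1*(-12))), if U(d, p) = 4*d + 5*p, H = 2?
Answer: -431/28 ≈ -15.393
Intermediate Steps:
-((21/U(H, -4) - 17/((-7/(-2)))) + (10 - 1*(-12))) = -((21/(4*2 + 5*(-4)) - 17/((-7/(-2)))) + (10 - 1*(-12))) = -((21/(8 - 20) - 17/((-7*(-½)))) + (10 + 12)) = -((21/(-12) - 17/7/2) + 22) = -((21*(-1/12) - 17*2/7) + 22) = -((-7/4 - 34/7) + 22) = -(-185/28 + 22) = -1*431/28 = -431/28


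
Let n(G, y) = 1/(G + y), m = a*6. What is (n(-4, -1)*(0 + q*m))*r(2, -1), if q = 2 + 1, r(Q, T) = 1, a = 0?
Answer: 0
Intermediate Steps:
q = 3
m = 0 (m = 0*6 = 0)
(n(-4, -1)*(0 + q*m))*r(2, -1) = ((0 + 3*0)/(-4 - 1))*1 = ((0 + 0)/(-5))*1 = -⅕*0*1 = 0*1 = 0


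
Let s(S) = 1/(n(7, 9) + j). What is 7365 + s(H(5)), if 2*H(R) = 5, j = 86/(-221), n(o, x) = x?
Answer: 14015816/1903 ≈ 7365.1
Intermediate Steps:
j = -86/221 (j = 86*(-1/221) = -86/221 ≈ -0.38914)
H(R) = 5/2 (H(R) = (1/2)*5 = 5/2)
s(S) = 221/1903 (s(S) = 1/(9 - 86/221) = 1/(1903/221) = 221/1903)
7365 + s(H(5)) = 7365 + 221/1903 = 14015816/1903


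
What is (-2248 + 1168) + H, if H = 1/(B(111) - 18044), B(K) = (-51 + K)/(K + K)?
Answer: -721027477/667618 ≈ -1080.0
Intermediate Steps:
B(K) = (-51 + K)/(2*K) (B(K) = (-51 + K)/((2*K)) = (-51 + K)*(1/(2*K)) = (-51 + K)/(2*K))
H = -37/667618 (H = 1/((1/2)*(-51 + 111)/111 - 18044) = 1/((1/2)*(1/111)*60 - 18044) = 1/(10/37 - 18044) = 1/(-667618/37) = -37/667618 ≈ -5.5421e-5)
(-2248 + 1168) + H = (-2248 + 1168) - 37/667618 = -1080 - 37/667618 = -721027477/667618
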